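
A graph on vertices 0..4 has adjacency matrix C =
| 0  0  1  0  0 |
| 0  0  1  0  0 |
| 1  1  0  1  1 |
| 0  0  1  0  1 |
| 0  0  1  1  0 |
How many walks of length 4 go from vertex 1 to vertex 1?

The number of length-4 walks from vertex 1 to vertex 1 is entry (1,1) of C⁴, where C is the adjacency matrix.
C² = [[1, 1, 0, 1, 1], [1, 1, 0, 1, 1], [0, 0, 4, 1, 1], [1, 1, 1, 2, 1], [1, 1, 1, 1, 2]]
C³ = [[0, 0, 4, 1, 1], [0, 0, 4, 1, 1], [4, 4, 2, 5, 5], [1, 1, 5, 2, 3], [1, 1, 5, 3, 2]]
C⁴ = [[4, 4, 2, 5, 5], [4, 4, 2, 5, 5], [2, 2, 18, 7, 7], [5, 5, 7, 8, 7], [5, 5, 7, 7, 8]]

4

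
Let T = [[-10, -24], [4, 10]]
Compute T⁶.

[[64, 0], [0, 64]]

tr T = 0 and det T = -4, so the characteristic polynomial is λ² − (0)λ + (-4) with roots 2 and -2.
Eigenvectors give P = [[2, -3], [-1, 1]] with P⁻¹ = [[-1, -3], [-1, -2]], and T = P·diag(2, -2)·P⁻¹.
Then T⁶ = P·diag(64, 64)·P⁻¹ = [[128, -192], [-64, 64]] · [[-1, -3], [-1, -2]] = [[64, 0], [0, 64]].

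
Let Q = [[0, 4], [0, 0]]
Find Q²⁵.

[[0, 0], [0, 0]]

Q is strictly triangular, hence nilpotent: Q² = 0, so Q²⁵ = 0.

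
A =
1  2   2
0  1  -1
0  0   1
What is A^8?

[[1, 16, -40], [0, 1, -8], [0, 0, 1]]

A = I + N where N = [[0, 2, 2], [0, 0, -1], [0, 0, 0]] is strictly upper-triangular, so N^3 = 0.
(I + N)^8 = I + 8·N + 28·N^2 = [[1, 16, -40], [0, 1, -8], [0, 0, 1]].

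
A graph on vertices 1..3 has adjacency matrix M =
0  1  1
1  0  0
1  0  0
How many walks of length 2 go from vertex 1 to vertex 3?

The number of length-2 walks from vertex 1 to vertex 3 is entry (1,3) of M^2, where M is the adjacency matrix.
M^2 = [[2, 0, 0], [0, 1, 1], [0, 1, 1]]

0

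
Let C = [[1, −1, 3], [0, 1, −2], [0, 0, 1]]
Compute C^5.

[[1, −5, 35], [0, 1, −10], [0, 0, 1]]

C = I + N where N = [[0, −1, 3], [0, 0, −2], [0, 0, 0]] is strictly upper-triangular, so N^3 = 0.
(I + N)^5 = I + 5·N + 10·N^2 = [[1, −5, 35], [0, 1, −10], [0, 0, 1]].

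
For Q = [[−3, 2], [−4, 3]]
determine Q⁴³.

Q² = I (check: tr Q = 0 and det Q = −1), so Q⁴³ = Q since 43 is odd.

[[−3, 2], [−4, 3]]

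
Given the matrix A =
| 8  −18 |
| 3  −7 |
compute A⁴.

[[46, −90], [15, −29]]

tr A = 1 and det A = −2, so the characteristic polynomial is λ² − (1)λ + (−2) with roots −1 and 2.
Eigenvectors give P = [[−2, 3], [−1, 1]] with P⁻¹ = [[1, −3], [1, −2]], and A = P·diag(−1, 2)·P⁻¹.
Then A⁴ = P·diag(1, 16)·P⁻¹ = [[−2, 48], [−1, 16]] · [[1, −3], [1, −2]] = [[46, −90], [15, −29]].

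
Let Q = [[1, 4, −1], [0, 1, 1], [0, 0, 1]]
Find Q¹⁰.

[[1, 40, 170], [0, 1, 10], [0, 0, 1]]

Q = I + N where N = [[0, 4, −1], [0, 0, 1], [0, 0, 0]] is strictly upper-triangular, so N³ = 0.
(I + N)¹⁰ = I + 10·N + 45·N² = [[1, 40, 170], [0, 1, 10], [0, 0, 1]].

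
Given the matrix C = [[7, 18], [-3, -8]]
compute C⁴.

[[-29, -90], [15, 46]]

tr C = -1 and det C = -2, so the characteristic polynomial is λ² − (-1)λ + (-2) with roots -2 and 1.
Eigenvectors give P = [[-2, 3], [1, -1]] with P⁻¹ = [[1, 3], [1, 2]], and C = P·diag(-2, 1)·P⁻¹.
Then C⁴ = P·diag(16, 1)·P⁻¹ = [[-32, 3], [16, -1]] · [[1, 3], [1, 2]] = [[-29, -90], [15, 46]].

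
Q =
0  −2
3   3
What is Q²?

[[−6, −6], [9, 3]]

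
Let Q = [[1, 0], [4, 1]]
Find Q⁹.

[[1, 0], [36, 1]]

Q = I + N where N = [[0, 0], [4, 0]] is strictly lower-triangular, so N² = 0.
(I + N)⁹ = I + 9·N = [[1, 0], [36, 1]].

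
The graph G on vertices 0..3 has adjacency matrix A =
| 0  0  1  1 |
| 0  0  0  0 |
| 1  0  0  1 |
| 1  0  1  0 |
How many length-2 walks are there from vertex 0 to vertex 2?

1

The number of length-2 walks from vertex 0 to vertex 2 is entry (0,2) of A², where A is the adjacency matrix.
A² = [[2, 0, 1, 1], [0, 0, 0, 0], [1, 0, 2, 1], [1, 0, 1, 2]]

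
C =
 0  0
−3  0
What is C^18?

[[0, 0], [0, 0]]

C is strictly triangular, hence nilpotent: C^2 = 0, so C^18 = 0.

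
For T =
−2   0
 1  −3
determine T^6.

tr T = −5 and det T = 6, so the characteristic polynomial is λ² − (−5)λ + (6) with roots −2 and −3.
Eigenvectors give P = [[1, 0], [1, −1]] with P⁻¹ = [[1, 0], [1, −1]], and T = P·diag(−2, −3)·P⁻¹.
Then T^6 = P·diag(64, 729)·P⁻¹ = [[64, 0], [64, −729]] · [[1, 0], [1, −1]] = [[64, 0], [−665, 729]].

[[64, 0], [−665, 729]]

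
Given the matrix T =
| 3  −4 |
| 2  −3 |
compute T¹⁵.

T² = I (check: tr T = 0 and det T = −1), so T¹⁵ = T since 15 is odd.

[[3, −4], [2, −3]]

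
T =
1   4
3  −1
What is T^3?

T^2 = [[13, 0], [0, 13]]
T^3 = [[13, 52], [39, −13]]

[[13, 52], [39, −13]]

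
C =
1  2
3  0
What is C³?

[[13, 14], [21, 6]]

C² = [[7, 2], [3, 6]]
C³ = [[13, 14], [21, 6]]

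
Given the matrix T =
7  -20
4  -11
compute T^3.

tr T = -4 and det T = 3, so the characteristic polynomial is λ² − (-4)λ + (3) with roots -1 and -3.
Eigenvectors give P = [[5, -2], [2, -1]] with P⁻¹ = [[1, -2], [2, -5]], and T = P·diag(-1, -3)·P⁻¹.
Then T^3 = P·diag(-1, -27)·P⁻¹ = [[-5, 54], [-2, 27]] · [[1, -2], [2, -5]] = [[103, -260], [52, -131]].

[[103, -260], [52, -131]]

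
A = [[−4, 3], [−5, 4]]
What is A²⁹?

A² = I (check: tr A = 0 and det A = −1), so A²⁹ = A since 29 is odd.

[[−4, 3], [−5, 4]]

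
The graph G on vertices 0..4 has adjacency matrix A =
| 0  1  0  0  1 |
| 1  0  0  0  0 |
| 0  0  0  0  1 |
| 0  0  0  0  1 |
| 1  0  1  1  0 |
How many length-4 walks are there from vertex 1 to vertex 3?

0

The number of length-4 walks from vertex 1 to vertex 3 is entry (1,3) of A⁴, where A is the adjacency matrix.
A² = [[2, 0, 1, 1, 0], [0, 1, 0, 0, 1], [1, 0, 1, 1, 0], [1, 0, 1, 1, 0], [0, 1, 0, 0, 3]]
A³ = [[0, 2, 0, 0, 4], [2, 0, 1, 1, 0], [0, 1, 0, 0, 3], [0, 1, 0, 0, 3], [4, 0, 3, 3, 0]]
A⁴ = [[6, 0, 4, 4, 0], [0, 2, 0, 0, 4], [4, 0, 3, 3, 0], [4, 0, 3, 3, 0], [0, 4, 0, 0, 10]]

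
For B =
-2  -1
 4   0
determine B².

[[0, 2], [-8, -4]]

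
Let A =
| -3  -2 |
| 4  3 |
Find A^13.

A² = I (check: tr A = 0 and det A = -1), so A^13 = A since 13 is odd.

[[-3, -2], [4, 3]]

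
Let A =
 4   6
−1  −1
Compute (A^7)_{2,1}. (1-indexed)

−127

tr A = 3 and det A = 2, so the characteristic polynomial is λ² − (3)λ + (2) with roots 2 and 1.
Eigenvectors give P = [[3, 2], [−1, −1]] with P⁻¹ = [[1, 2], [−1, −3]], and A = P·diag(2, 1)·P⁻¹.
Then A^7 = P·diag(128, 1)·P⁻¹ = [[384, 2], [−128, −1]] · [[1, 2], [−1, −3]] = [[382, 762], [−127, −253]].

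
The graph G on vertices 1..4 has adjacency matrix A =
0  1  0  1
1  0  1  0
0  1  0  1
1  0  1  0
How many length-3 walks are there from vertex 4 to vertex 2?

The number of length-3 walks from vertex 4 to vertex 2 is entry (4,2) of A³, where A is the adjacency matrix.
A² = [[2, 0, 2, 0], [0, 2, 0, 2], [2, 0, 2, 0], [0, 2, 0, 2]]
A³ = [[0, 4, 0, 4], [4, 0, 4, 0], [0, 4, 0, 4], [4, 0, 4, 0]]

0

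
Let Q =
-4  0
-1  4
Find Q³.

[[-64, 0], [-16, 64]]

Q² = [[16, 0], [0, 16]]
Q³ = [[-64, 0], [-16, 64]]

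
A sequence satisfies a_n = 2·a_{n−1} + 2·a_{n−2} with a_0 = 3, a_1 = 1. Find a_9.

With companion matrix B = [[2, 2], [1, 0]], [a_n, a_{n−1}]ᵀ = B·[a_{n−1}, a_{n−2}]ᵀ, so [a_9, a_8]ᵀ = B⁸·[a_1, a_0]ᵀ.
B⁸ = [[2448, 1792], [896, 656]], giving [a_9, a_8]ᵀ = [[7824], [2864]].

7824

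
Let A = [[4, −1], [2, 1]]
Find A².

[[14, −5], [10, −1]]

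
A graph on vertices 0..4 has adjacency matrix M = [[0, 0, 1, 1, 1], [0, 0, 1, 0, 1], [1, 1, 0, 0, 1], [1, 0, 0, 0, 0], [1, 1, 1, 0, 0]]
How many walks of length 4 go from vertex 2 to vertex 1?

9

The number of length-4 walks from vertex 2 to vertex 1 is entry (2,1) of M⁴, where M is the adjacency matrix.
M² = [[3, 2, 1, 0, 1], [2, 2, 1, 0, 1], [1, 1, 3, 1, 2], [0, 0, 1, 1, 1], [1, 1, 2, 1, 3]]
M³ = [[2, 2, 6, 3, 6], [2, 2, 5, 2, 5], [6, 5, 4, 1, 5], [3, 2, 1, 0, 1], [6, 5, 5, 1, 4]]
M⁴ = [[15, 12, 10, 2, 10], [12, 10, 9, 2, 9], [10, 9, 16, 6, 15], [2, 2, 6, 3, 6], [10, 9, 15, 6, 16]]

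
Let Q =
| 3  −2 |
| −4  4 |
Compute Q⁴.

Q² = [[17, −14], [−28, 24]]
Q³ = [[107, −90], [−180, 152]]
Q⁴ = [[681, −574], [−1148, 968]]

[[681, −574], [−1148, 968]]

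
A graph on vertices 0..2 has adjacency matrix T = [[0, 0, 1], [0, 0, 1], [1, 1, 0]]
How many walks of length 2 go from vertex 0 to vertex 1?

1

The number of length-2 walks from vertex 0 to vertex 1 is entry (0,1) of T², where T is the adjacency matrix.
T² = [[1, 1, 0], [1, 1, 0], [0, 0, 2]]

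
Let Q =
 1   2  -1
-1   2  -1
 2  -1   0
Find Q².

[[-3, 7, -3], [-5, 3, -1], [3, 2, -1]]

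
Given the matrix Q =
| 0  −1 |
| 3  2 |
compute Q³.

Q² = [[−3, −2], [6, 1]]
Q³ = [[−6, −1], [3, −4]]

[[−6, −1], [3, −4]]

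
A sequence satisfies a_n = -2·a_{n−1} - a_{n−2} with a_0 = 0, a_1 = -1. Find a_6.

With companion matrix A = [[-2, -1], [1, 0]], [a_n, a_{n−1}]ᵀ = A·[a_{n−1}, a_{n−2}]ᵀ, so [a_6, a_5]ᵀ = A⁵·[a_1, a_0]ᵀ.
A⁵ = [[-6, -5], [5, 4]], giving [a_6, a_5]ᵀ = [[6], [-5]].

6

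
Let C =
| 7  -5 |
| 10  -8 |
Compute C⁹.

[[20707, -20195], [40390, -39878]]

tr C = -1 and det C = -6, so the characteristic polynomial is λ² − (-1)λ + (-6) with roots -3 and 2.
Eigenvectors give P = [[1, 1], [2, 1]] with P⁻¹ = [[-1, 1], [2, -1]], and C = P·diag(-3, 2)·P⁻¹.
Then C⁹ = P·diag(-19683, 512)·P⁻¹ = [[-19683, 512], [-39366, 512]] · [[-1, 1], [2, -1]] = [[20707, -20195], [40390, -39878]].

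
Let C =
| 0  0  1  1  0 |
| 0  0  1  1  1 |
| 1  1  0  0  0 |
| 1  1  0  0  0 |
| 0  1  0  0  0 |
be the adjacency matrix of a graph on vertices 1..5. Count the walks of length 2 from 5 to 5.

The number of length-2 walks from vertex 5 to vertex 5 is entry (5,5) of C², where C is the adjacency matrix.
C² = [[2, 2, 0, 0, 0], [2, 3, 0, 0, 0], [0, 0, 2, 2, 1], [0, 0, 2, 2, 1], [0, 0, 1, 1, 1]]

1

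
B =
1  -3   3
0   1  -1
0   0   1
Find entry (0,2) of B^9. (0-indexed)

B = I + N where N = [[0, -3, 3], [0, 0, -1], [0, 0, 0]] is strictly upper-triangular, so N^3 = 0.
(I + N)^9 = I + 9·N + 36·N^2 = [[1, -27, 135], [0, 1, -9], [0, 0, 1]].

135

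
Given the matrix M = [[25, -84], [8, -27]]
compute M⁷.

tr M = -2 and det M = -3, so the characteristic polynomial is λ² − (-2)λ + (-3) with roots 1 and -3.
Eigenvectors give P = [[7, 3], [2, 1]] with P⁻¹ = [[1, -3], [-2, 7]], and M = P·diag(1, -3)·P⁻¹.
Then M⁷ = P·diag(1, -2187)·P⁻¹ = [[7, -6561], [2, -2187]] · [[1, -3], [-2, 7]] = [[13129, -45948], [4376, -15315]].

[[13129, -45948], [4376, -15315]]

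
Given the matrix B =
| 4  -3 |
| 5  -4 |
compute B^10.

B² = I (check: tr B = 0 and det B = -1), so B^10 = I since 10 is even.

[[1, 0], [0, 1]]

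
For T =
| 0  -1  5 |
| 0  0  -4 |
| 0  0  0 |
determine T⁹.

T is strictly triangular, hence nilpotent: T³ = 0, so T⁹ = 0.

[[0, 0, 0], [0, 0, 0], [0, 0, 0]]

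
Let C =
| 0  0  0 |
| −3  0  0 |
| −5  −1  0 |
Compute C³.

C is strictly triangular, hence nilpotent: C³ = 0, so C³ = 0.

[[0, 0, 0], [0, 0, 0], [0, 0, 0]]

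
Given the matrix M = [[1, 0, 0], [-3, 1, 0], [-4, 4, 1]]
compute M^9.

M = I + N where N = [[0, 0, 0], [-3, 0, 0], [-4, 4, 0]] is strictly lower-triangular, so N^3 = 0.
(I + N)^9 = I + 9·N + 36·N^2 = [[1, 0, 0], [-27, 1, 0], [-468, 36, 1]].

[[1, 0, 0], [-27, 1, 0], [-468, 36, 1]]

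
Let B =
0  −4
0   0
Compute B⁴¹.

[[0, 0], [0, 0]]

B is strictly triangular, hence nilpotent: B² = 0, so B⁴¹ = 0.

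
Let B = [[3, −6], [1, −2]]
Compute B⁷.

[[3, −6], [1, −2]]

B² = B (a projection; rank 1, trace 1), so B⁷ = B.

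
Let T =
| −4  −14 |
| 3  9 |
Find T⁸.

[[−37574, −88270], [18915, 44391]]

tr T = 5 and det T = 6, so the characteristic polynomial is λ² − (5)λ + (6) with roots 3 and 2.
Eigenvectors give P = [[−2, 7], [1, −3]] with P⁻¹ = [[3, 7], [1, 2]], and T = P·diag(3, 2)·P⁻¹.
Then T⁸ = P·diag(6561, 256)·P⁻¹ = [[−13122, 1792], [6561, −768]] · [[3, 7], [1, 2]] = [[−37574, −88270], [18915, 44391]].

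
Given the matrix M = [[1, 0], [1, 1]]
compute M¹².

[[1, 0], [12, 1]]

M = I + N where N = [[0, 0], [1, 0]] is strictly lower-triangular, so N² = 0.
(I + N)¹² = I + 12·N = [[1, 0], [12, 1]].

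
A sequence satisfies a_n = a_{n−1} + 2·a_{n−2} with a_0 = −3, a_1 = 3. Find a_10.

−3

With companion matrix M = [[1, 2], [1, 0]], [a_n, a_{n−1}]ᵀ = M·[a_{n−1}, a_{n−2}]ᵀ, so [a_10, a_9]ᵀ = M⁹·[a_1, a_0]ᵀ.
M⁹ = [[341, 342], [171, 170]], giving [a_10, a_9]ᵀ = [[−3], [3]].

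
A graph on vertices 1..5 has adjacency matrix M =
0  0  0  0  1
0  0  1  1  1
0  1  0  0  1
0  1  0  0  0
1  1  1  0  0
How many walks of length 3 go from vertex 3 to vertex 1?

The number of length-3 walks from vertex 3 to vertex 1 is entry (3,1) of M³, where M is the adjacency matrix.
M² = [[1, 1, 1, 0, 0], [1, 3, 1, 0, 1], [1, 1, 2, 1, 1], [0, 0, 1, 1, 1], [0, 1, 1, 1, 3]]
M³ = [[0, 1, 1, 1, 3], [1, 2, 4, 3, 5], [1, 4, 2, 1, 4], [1, 3, 1, 0, 1], [3, 5, 4, 1, 2]]

1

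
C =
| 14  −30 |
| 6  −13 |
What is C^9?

[[2564, −5130], [1026, −2053]]

tr C = 1 and det C = −2, so the characteristic polynomial is λ² − (1)λ + (−2) with roots 2 and −1.
Eigenvectors give P = [[5, 2], [2, 1]] with P⁻¹ = [[1, −2], [−2, 5]], and C = P·diag(2, −1)·P⁻¹.
Then C^9 = P·diag(512, −1)·P⁻¹ = [[2560, −2], [1024, −1]] · [[1, −2], [−2, 5]] = [[2564, −5130], [1026, −2053]].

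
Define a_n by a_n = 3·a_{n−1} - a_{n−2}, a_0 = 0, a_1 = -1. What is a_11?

With companion matrix T = [[3, -1], [1, 0]], [a_n, a_{n−1}]ᵀ = T·[a_{n−1}, a_{n−2}]ᵀ, so [a_11, a_10]ᵀ = T¹⁰·[a_1, a_0]ᵀ.
T¹⁰ = [[17711, -6765], [6765, -2584]], giving [a_11, a_10]ᵀ = [[-17711], [-6765]].

-17711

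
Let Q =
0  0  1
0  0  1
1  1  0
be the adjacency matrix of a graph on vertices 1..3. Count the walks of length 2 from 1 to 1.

The number of length-2 walks from vertex 1 to vertex 1 is entry (1,1) of Q^2, where Q is the adjacency matrix.
Q^2 = [[1, 1, 0], [1, 1, 0], [0, 0, 2]]

1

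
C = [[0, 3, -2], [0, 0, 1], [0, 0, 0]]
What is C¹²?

C is strictly triangular, hence nilpotent: C³ = 0, so C¹² = 0.

[[0, 0, 0], [0, 0, 0], [0, 0, 0]]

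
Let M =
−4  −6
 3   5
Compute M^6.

[[−62, −126], [63, 127]]

tr M = 1 and det M = −2, so the characteristic polynomial is λ² − (1)λ + (−2) with roots 2 and −1.
Eigenvectors give P = [[−1, −2], [1, 1]] with P⁻¹ = [[1, 2], [−1, −1]], and M = P·diag(2, −1)·P⁻¹.
Then M^6 = P·diag(64, 1)·P⁻¹ = [[−64, −2], [64, 1]] · [[1, 2], [−1, −1]] = [[−62, −126], [63, 127]].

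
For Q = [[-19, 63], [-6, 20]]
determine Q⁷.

[[-775, 2709], [-258, 902]]

tr Q = 1 and det Q = -2, so the characteristic polynomial is λ² − (1)λ + (-2) with roots 2 and -1.
Eigenvectors give P = [[3, 7], [1, 2]] with P⁻¹ = [[-2, 7], [1, -3]], and Q = P·diag(2, -1)·P⁻¹.
Then Q⁷ = P·diag(128, -1)·P⁻¹ = [[384, -7], [128, -2]] · [[-2, 7], [1, -3]] = [[-775, 2709], [-258, 902]].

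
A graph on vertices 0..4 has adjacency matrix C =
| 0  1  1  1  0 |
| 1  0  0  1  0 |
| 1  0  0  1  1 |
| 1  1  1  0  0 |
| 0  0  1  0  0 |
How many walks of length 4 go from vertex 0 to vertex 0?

The number of length-4 walks from vertex 0 to vertex 0 is entry (0,0) of C^4, where C is the adjacency matrix.
C^2 = [[3, 1, 1, 2, 1], [1, 2, 2, 1, 0], [1, 2, 3, 1, 0], [2, 1, 1, 3, 1], [1, 0, 0, 1, 1]]
C^3 = [[4, 5, 6, 5, 1], [5, 2, 2, 5, 2], [6, 2, 2, 6, 3], [5, 5, 6, 4, 1], [1, 2, 3, 1, 0]]
C^4 = [[16, 9, 10, 15, 6], [9, 10, 12, 9, 2], [10, 12, 15, 10, 2], [15, 9, 10, 16, 6], [6, 2, 2, 6, 3]]

16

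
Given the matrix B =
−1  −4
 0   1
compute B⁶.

B² = I (check: tr B = 0 and det B = −1), so B⁶ = I since 6 is even.

[[1, 0], [0, 1]]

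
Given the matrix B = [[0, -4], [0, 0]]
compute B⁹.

B is strictly triangular, hence nilpotent: B² = 0, so B⁹ = 0.

[[0, 0], [0, 0]]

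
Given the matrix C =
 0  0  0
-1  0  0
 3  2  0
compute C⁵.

[[0, 0, 0], [0, 0, 0], [0, 0, 0]]

C is strictly triangular, hence nilpotent: C³ = 0, so C⁵ = 0.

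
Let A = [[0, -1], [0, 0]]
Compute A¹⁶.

A is strictly triangular, hence nilpotent: A² = 0, so A¹⁶ = 0.

[[0, 0], [0, 0]]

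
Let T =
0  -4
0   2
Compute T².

[[0, -8], [0, 4]]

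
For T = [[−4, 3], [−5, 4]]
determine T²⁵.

[[−4, 3], [−5, 4]]

T² = I (check: tr T = 0 and det T = −1), so T²⁵ = T since 25 is odd.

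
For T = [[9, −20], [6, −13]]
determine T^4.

tr T = −4 and det T = 3, so the characteristic polynomial is λ² − (−4)λ + (3) with roots −1 and −3.
Eigenvectors give P = [[2, 5], [1, 3]] with P⁻¹ = [[3, −5], [−1, 2]], and T = P·diag(−1, −3)·P⁻¹.
Then T^4 = P·diag(1, 81)·P⁻¹ = [[2, 405], [1, 243]] · [[3, −5], [−1, 2]] = [[−399, 800], [−240, 481]].

[[−399, 800], [−240, 481]]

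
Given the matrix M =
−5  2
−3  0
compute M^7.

[[−6305, 4118], [−6177, 3990]]

tr M = −5 and det M = 6, so the characteristic polynomial is λ² − (−5)λ + (6) with roots −3 and −2.
Eigenvectors give P = [[1, −2], [1, −3]] with P⁻¹ = [[3, −2], [1, −1]], and M = P·diag(−3, −2)·P⁻¹.
Then M^7 = P·diag(−2187, −128)·P⁻¹ = [[−2187, 256], [−2187, 384]] · [[3, −2], [1, −1]] = [[−6305, 4118], [−6177, 3990]].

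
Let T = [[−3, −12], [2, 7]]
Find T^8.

[[−13119, −39360], [6560, 19681]]

tr T = 4 and det T = 3, so the characteristic polynomial is λ² − (4)λ + (3) with roots 3 and 1.
Eigenvectors give P = [[−2, 3], [1, −1]] with P⁻¹ = [[1, 3], [1, 2]], and T = P·diag(3, 1)·P⁻¹.
Then T^8 = P·diag(6561, 1)·P⁻¹ = [[−13122, 3], [6561, −1]] · [[1, 3], [1, 2]] = [[−13119, −39360], [6560, 19681]].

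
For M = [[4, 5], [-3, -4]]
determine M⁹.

M² = I (check: tr M = 0 and det M = -1), so M⁹ = M since 9 is odd.

[[4, 5], [-3, -4]]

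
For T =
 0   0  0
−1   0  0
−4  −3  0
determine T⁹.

[[0, 0, 0], [0, 0, 0], [0, 0, 0]]

T is strictly triangular, hence nilpotent: T³ = 0, so T⁹ = 0.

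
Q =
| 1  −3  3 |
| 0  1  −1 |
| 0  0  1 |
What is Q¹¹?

[[1, −33, 198], [0, 1, −11], [0, 0, 1]]

Q = I + N where N = [[0, −3, 3], [0, 0, −1], [0, 0, 0]] is strictly upper-triangular, so N³ = 0.
(I + N)¹¹ = I + 11·N + 55·N² = [[1, −33, 198], [0, 1, −11], [0, 0, 1]].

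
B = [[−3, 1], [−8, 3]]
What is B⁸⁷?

B² = I (check: tr B = 0 and det B = −1), so B⁸⁷ = B since 87 is odd.

[[−3, 1], [−8, 3]]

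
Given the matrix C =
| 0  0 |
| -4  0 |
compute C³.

[[0, 0], [0, 0]]

C is strictly triangular, hence nilpotent: C² = 0, so C³ = 0.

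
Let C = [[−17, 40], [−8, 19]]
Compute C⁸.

[[−26239, 65600], [−13120, 32801]]

tr C = 2 and det C = −3, so the characteristic polynomial is λ² − (2)λ + (−3) with roots 3 and −1.
Eigenvectors give P = [[−2, 5], [−1, 2]] with P⁻¹ = [[2, −5], [1, −2]], and C = P·diag(3, −1)·P⁻¹.
Then C⁸ = P·diag(6561, 1)·P⁻¹ = [[−13122, 5], [−6561, 2]] · [[2, −5], [1, −2]] = [[−26239, 65600], [−13120, 32801]].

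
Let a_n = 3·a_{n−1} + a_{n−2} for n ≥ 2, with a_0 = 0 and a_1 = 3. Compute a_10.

128511

With companion matrix B = [[3, 1], [1, 0]], [a_n, a_{n−1}]ᵀ = B·[a_{n−1}, a_{n−2}]ᵀ, so [a_10, a_9]ᵀ = B^9·[a_1, a_0]ᵀ.
B^9 = [[42837, 12970], [12970, 3927]], giving [a_10, a_9]ᵀ = [[128511], [38910]].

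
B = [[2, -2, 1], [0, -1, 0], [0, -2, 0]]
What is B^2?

[[4, -4, 2], [0, 1, 0], [0, 2, 0]]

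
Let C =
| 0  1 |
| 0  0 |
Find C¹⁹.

[[0, 0], [0, 0]]

C is strictly triangular, hence nilpotent: C² = 0, so C¹⁹ = 0.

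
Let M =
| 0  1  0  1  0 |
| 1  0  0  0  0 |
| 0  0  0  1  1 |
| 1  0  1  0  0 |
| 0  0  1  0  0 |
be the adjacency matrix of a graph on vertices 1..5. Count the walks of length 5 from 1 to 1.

The number of length-5 walks from vertex 1 to vertex 1 is entry (1,1) of M⁵, where M is the adjacency matrix.
M² = [[2, 0, 1, 0, 0], [0, 1, 0, 1, 0], [1, 0, 2, 0, 0], [0, 1, 0, 2, 1], [0, 0, 0, 1, 1]]
M³ = [[0, 2, 0, 3, 1], [2, 0, 1, 0, 0], [0, 1, 0, 3, 2], [3, 0, 3, 0, 0], [1, 0, 2, 0, 0]]
M⁴ = [[5, 0, 4, 0, 0], [0, 2, 0, 3, 1], [4, 0, 5, 0, 0], [0, 3, 0, 6, 3], [0, 1, 0, 3, 2]]
M⁵ = [[0, 5, 0, 9, 4], [5, 0, 4, 0, 0], [0, 4, 0, 9, 5], [9, 0, 9, 0, 0], [4, 0, 5, 0, 0]]

0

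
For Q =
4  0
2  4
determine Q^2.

[[16, 0], [16, 16]]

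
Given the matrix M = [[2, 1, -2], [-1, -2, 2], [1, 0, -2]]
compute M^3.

[[4, 1, -6], [-5, -4, 14], [1, -2, -2]]

M^2 = [[1, 0, 2], [2, 3, -6], [0, 1, 2]]
M^3 = [[4, 1, -6], [-5, -4, 14], [1, -2, -2]]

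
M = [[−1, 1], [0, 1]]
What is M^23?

M² = I (check: tr M = 0 and det M = −1), so M^23 = M since 23 is odd.

[[−1, 1], [0, 1]]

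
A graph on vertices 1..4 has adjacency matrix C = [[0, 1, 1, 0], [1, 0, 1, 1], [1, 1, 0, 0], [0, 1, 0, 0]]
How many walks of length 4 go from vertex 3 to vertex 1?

6

The number of length-4 walks from vertex 3 to vertex 1 is entry (3,1) of C⁴, where C is the adjacency matrix.
C² = [[2, 1, 1, 1], [1, 3, 1, 0], [1, 1, 2, 1], [1, 0, 1, 1]]
C³ = [[2, 4, 3, 1], [4, 2, 4, 3], [3, 4, 2, 1], [1, 3, 1, 0]]
C⁴ = [[7, 6, 6, 4], [6, 11, 6, 2], [6, 6, 7, 4], [4, 2, 4, 3]]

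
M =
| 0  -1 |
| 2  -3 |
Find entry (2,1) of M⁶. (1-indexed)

tr M = -3 and det M = 2, so the characteristic polynomial is λ² − (-3)λ + (2) with roots -2 and -1.
Eigenvectors give P = [[-1, -1], [-2, -1]] with P⁻¹ = [[1, -1], [-2, 1]], and M = P·diag(-2, -1)·P⁻¹.
Then M⁶ = P·diag(64, 1)·P⁻¹ = [[-64, -1], [-128, -1]] · [[1, -1], [-2, 1]] = [[-62, 63], [-126, 127]].

-126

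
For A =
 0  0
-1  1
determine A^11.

A² = A (a projection; rank 1, trace 1), so A^11 = A.

[[0, 0], [-1, 1]]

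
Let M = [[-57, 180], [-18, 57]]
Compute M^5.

[[-4617, 14580], [-1458, 4617]]

tr M = 0 and det M = -9, so the characteristic polynomial is λ² − (0)λ + (-9) with roots 3 and -3.
Eigenvectors give P = [[-3, 10], [-1, 3]] with P⁻¹ = [[3, -10], [1, -3]], and M = P·diag(3, -3)·P⁻¹.
Then M^5 = P·diag(243, -243)·P⁻¹ = [[-729, -2430], [-243, -729]] · [[3, -10], [1, -3]] = [[-4617, 14580], [-1458, 4617]].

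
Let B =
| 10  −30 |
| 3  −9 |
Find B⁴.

B² = B (a projection; rank 1, trace 1), so B⁴ = B.

[[10, −30], [3, −9]]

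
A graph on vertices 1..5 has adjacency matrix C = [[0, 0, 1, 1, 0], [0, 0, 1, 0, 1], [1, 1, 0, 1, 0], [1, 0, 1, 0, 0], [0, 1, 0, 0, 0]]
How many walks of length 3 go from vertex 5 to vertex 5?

0

The number of length-3 walks from vertex 5 to vertex 5 is entry (5,5) of C³, where C is the adjacency matrix.
C² = [[2, 1, 1, 1, 0], [1, 2, 0, 1, 0], [1, 0, 3, 1, 1], [1, 1, 1, 2, 0], [0, 0, 1, 0, 1]]
C³ = [[2, 1, 4, 3, 1], [1, 0, 4, 1, 2], [4, 4, 2, 4, 0], [3, 1, 4, 2, 1], [1, 2, 0, 1, 0]]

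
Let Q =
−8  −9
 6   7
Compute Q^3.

[[−26, −27], [18, 19]]

tr Q = −1 and det Q = −2, so the characteristic polynomial is λ² − (−1)λ + (−2) with roots 1 and −2.
Eigenvectors give P = [[−1, 3], [1, −2]] with P⁻¹ = [[2, 3], [1, 1]], and Q = P·diag(1, −2)·P⁻¹.
Then Q^3 = P·diag(1, −8)·P⁻¹ = [[−1, −24], [1, 16]] · [[2, 3], [1, 1]] = [[−26, −27], [18, 19]].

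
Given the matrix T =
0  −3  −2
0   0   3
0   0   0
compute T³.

T is strictly triangular, hence nilpotent: T³ = 0, so T³ = 0.

[[0, 0, 0], [0, 0, 0], [0, 0, 0]]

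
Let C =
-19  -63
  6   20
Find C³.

[[-55, -189], [18, 62]]

tr C = 1 and det C = -2, so the characteristic polynomial is λ² − (1)λ + (-2) with roots 2 and -1.
Eigenvectors give P = [[3, 7], [-1, -2]] with P⁻¹ = [[-2, -7], [1, 3]], and C = P·diag(2, -1)·P⁻¹.
Then C³ = P·diag(8, -1)·P⁻¹ = [[24, -7], [-8, 2]] · [[-2, -7], [1, 3]] = [[-55, -189], [18, 62]].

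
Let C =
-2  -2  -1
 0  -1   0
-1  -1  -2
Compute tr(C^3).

-29

C^2 = [[5, 7, 4], [0, 1, 0], [4, 5, 5]]
C^3 = [[-14, -21, -13], [0, -1, 0], [-13, -18, -14]]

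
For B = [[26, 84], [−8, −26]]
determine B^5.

tr B = 0 and det B = −4, so the characteristic polynomial is λ² − (0)λ + (−4) with roots −2 and 2.
Eigenvectors give P = [[−3, 7], [1, −2]] with P⁻¹ = [[2, 7], [1, 3]], and B = P·diag(−2, 2)·P⁻¹.
Then B^5 = P·diag(−32, 32)·P⁻¹ = [[96, 224], [−32, −64]] · [[2, 7], [1, 3]] = [[416, 1344], [−128, −416]].

[[416, 1344], [−128, −416]]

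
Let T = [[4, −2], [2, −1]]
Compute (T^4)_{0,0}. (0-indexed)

T^2 = [[12, −6], [6, −3]]
T^3 = [[36, −18], [18, −9]]
T^4 = [[108, −54], [54, −27]]

108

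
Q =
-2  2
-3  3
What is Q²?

[[-2, 2], [-3, 3]]

Q² = Q (a projection; rank 1, trace 1), so Q² = Q.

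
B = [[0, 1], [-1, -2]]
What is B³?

B² = [[-1, -2], [2, 3]]
B³ = [[2, 3], [-3, -4]]

[[2, 3], [-3, -4]]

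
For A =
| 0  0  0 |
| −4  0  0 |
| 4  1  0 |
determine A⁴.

A is strictly triangular, hence nilpotent: A³ = 0, so A⁴ = 0.

[[0, 0, 0], [0, 0, 0], [0, 0, 0]]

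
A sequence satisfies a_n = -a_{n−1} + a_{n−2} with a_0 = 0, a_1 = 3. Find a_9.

With companion matrix B = [[-1, 1], [1, 0]], [a_n, a_{n−1}]ᵀ = B·[a_{n−1}, a_{n−2}]ᵀ, so [a_9, a_8]ᵀ = B^8·[a_1, a_0]ᵀ.
B^8 = [[34, -21], [-21, 13]], giving [a_9, a_8]ᵀ = [[102], [-63]].

102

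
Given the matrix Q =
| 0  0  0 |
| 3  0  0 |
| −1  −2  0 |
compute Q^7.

Q is strictly triangular, hence nilpotent: Q^3 = 0, so Q^7 = 0.

[[0, 0, 0], [0, 0, 0], [0, 0, 0]]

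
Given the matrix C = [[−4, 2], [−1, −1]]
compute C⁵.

[[−454, 422], [−211, 179]]

tr C = −5 and det C = 6, so the characteristic polynomial is λ² − (−5)λ + (6) with roots −2 and −3.
Eigenvectors give P = [[−1, 2], [−1, 1]] with P⁻¹ = [[1, −2], [1, −1]], and C = P·diag(−2, −3)·P⁻¹.
Then C⁵ = P·diag(−32, −243)·P⁻¹ = [[32, −486], [32, −243]] · [[1, −2], [1, −1]] = [[−454, 422], [−211, 179]].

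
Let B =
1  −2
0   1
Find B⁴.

[[1, −8], [0, 1]]

B = I + N where N = [[0, −2], [0, 0]] is strictly upper-triangular, so N² = 0.
(I + N)⁴ = I + 4·N = [[1, −8], [0, 1]].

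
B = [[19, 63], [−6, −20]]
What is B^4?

tr B = −1 and det B = −2, so the characteristic polynomial is λ² − (−1)λ + (−2) with roots −2 and 1.
Eigenvectors give P = [[−3, 7], [1, −2]] with P⁻¹ = [[2, 7], [1, 3]], and B = P·diag(−2, 1)·P⁻¹.
Then B^4 = P·diag(16, 1)·P⁻¹ = [[−48, 7], [16, −2]] · [[2, 7], [1, 3]] = [[−89, −315], [30, 106]].

[[−89, −315], [30, 106]]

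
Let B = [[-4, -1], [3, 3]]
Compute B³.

B² = [[13, 1], [-3, 6]]
B³ = [[-49, -10], [30, 21]]

[[-49, -10], [30, 21]]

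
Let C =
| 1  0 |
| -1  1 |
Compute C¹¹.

C = I + N where N = [[0, 0], [-1, 0]] is strictly lower-triangular, so N² = 0.
(I + N)¹¹ = I + 11·N = [[1, 0], [-11, 1]].

[[1, 0], [-11, 1]]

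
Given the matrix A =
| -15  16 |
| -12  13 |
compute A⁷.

[[-8751, 8752], [-6564, 6565]]

tr A = -2 and det A = -3, so the characteristic polynomial is λ² − (-2)λ + (-3) with roots 1 and -3.
Eigenvectors give P = [[1, 4], [1, 3]] with P⁻¹ = [[-3, 4], [1, -1]], and A = P·diag(1, -3)·P⁻¹.
Then A⁷ = P·diag(1, -2187)·P⁻¹ = [[1, -8748], [1, -6561]] · [[-3, 4], [1, -1]] = [[-8751, 8752], [-6564, 6565]].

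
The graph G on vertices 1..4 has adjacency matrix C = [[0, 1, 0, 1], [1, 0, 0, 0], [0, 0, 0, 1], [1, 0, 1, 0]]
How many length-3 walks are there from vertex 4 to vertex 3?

2

The number of length-3 walks from vertex 4 to vertex 3 is entry (4,3) of C^3, where C is the adjacency matrix.
C^2 = [[2, 0, 1, 0], [0, 1, 0, 1], [1, 0, 1, 0], [0, 1, 0, 2]]
C^3 = [[0, 2, 0, 3], [2, 0, 1, 0], [0, 1, 0, 2], [3, 0, 2, 0]]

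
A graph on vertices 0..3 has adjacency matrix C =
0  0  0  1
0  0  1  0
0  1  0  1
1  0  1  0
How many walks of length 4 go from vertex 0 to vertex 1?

The number of length-4 walks from vertex 0 to vertex 1 is entry (0,1) of C⁴, where C is the adjacency matrix.
C² = [[1, 0, 1, 0], [0, 1, 0, 1], [1, 0, 2, 0], [0, 1, 0, 2]]
C³ = [[0, 1, 0, 2], [1, 0, 2, 0], [0, 2, 0, 3], [2, 0, 3, 0]]
C⁴ = [[2, 0, 3, 0], [0, 2, 0, 3], [3, 0, 5, 0], [0, 3, 0, 5]]

0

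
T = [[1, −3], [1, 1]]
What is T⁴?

[[−8, 24], [−8, −8]]

T² = [[−2, −6], [2, −2]]
T³ = [[−8, 0], [0, −8]]
T⁴ = [[−8, 24], [−8, −8]]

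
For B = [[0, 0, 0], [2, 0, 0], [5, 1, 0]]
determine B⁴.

[[0, 0, 0], [0, 0, 0], [0, 0, 0]]

B is strictly triangular, hence nilpotent: B³ = 0, so B⁴ = 0.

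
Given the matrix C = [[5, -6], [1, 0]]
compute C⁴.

[[211, -390], [65, -114]]

tr C = 5 and det C = 6, so the characteristic polynomial is λ² − (5)λ + (6) with roots 3 and 2.
Eigenvectors give P = [[-3, -2], [-1, -1]] with P⁻¹ = [[-1, 2], [1, -3]], and C = P·diag(3, 2)·P⁻¹.
Then C⁴ = P·diag(81, 16)·P⁻¹ = [[-243, -32], [-81, -16]] · [[-1, 2], [1, -3]] = [[211, -390], [65, -114]].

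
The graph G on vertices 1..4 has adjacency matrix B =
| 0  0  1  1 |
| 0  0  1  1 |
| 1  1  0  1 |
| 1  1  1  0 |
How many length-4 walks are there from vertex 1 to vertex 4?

9

The number of length-4 walks from vertex 1 to vertex 4 is entry (1,4) of B⁴, where B is the adjacency matrix.
B² = [[2, 2, 1, 1], [2, 2, 1, 1], [1, 1, 3, 2], [1, 1, 2, 3]]
B³ = [[2, 2, 5, 5], [2, 2, 5, 5], [5, 5, 4, 5], [5, 5, 5, 4]]
B⁴ = [[10, 10, 9, 9], [10, 10, 9, 9], [9, 9, 15, 14], [9, 9, 14, 15]]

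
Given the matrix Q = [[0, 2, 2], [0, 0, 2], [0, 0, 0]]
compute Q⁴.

[[0, 0, 0], [0, 0, 0], [0, 0, 0]]

Q is strictly triangular, hence nilpotent: Q³ = 0, so Q⁴ = 0.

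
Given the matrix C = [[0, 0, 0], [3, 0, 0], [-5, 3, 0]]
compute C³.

C is strictly triangular, hence nilpotent: C³ = 0, so C³ = 0.

[[0, 0, 0], [0, 0, 0], [0, 0, 0]]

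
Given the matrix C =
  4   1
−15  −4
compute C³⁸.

C² = I (check: tr C = 0 and det C = −1), so C³⁸ = I since 38 is even.

[[1, 0], [0, 1]]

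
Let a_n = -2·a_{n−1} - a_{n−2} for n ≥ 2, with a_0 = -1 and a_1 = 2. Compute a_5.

With companion matrix Q = [[-2, -1], [1, 0]], [a_n, a_{n−1}]ᵀ = Q·[a_{n−1}, a_{n−2}]ᵀ, so [a_5, a_4]ᵀ = Q⁴·[a_1, a_0]ᵀ.
Q⁴ = [[5, 4], [-4, -3]], giving [a_5, a_4]ᵀ = [[6], [-5]].

6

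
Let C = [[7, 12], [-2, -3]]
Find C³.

[[79, 156], [-26, -51]]

tr C = 4 and det C = 3, so the characteristic polynomial is λ² − (4)λ + (3) with roots 3 and 1.
Eigenvectors give P = [[-3, -2], [1, 1]] with P⁻¹ = [[-1, -2], [1, 3]], and C = P·diag(3, 1)·P⁻¹.
Then C³ = P·diag(27, 1)·P⁻¹ = [[-81, -2], [27, 1]] · [[-1, -2], [1, 3]] = [[79, 156], [-26, -51]].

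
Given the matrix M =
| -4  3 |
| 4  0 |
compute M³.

[[-160, 84], [112, -48]]

M² = [[28, -12], [-16, 12]]
M³ = [[-160, 84], [112, -48]]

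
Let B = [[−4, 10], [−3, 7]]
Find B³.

[[−34, 70], [−21, 43]]

tr B = 3 and det B = 2, so the characteristic polynomial is λ² − (3)λ + (2) with roots 1 and 2.
Eigenvectors give P = [[−2, 5], [−1, 3]] with P⁻¹ = [[−3, 5], [−1, 2]], and B = P·diag(1, 2)·P⁻¹.
Then B³ = P·diag(1, 8)·P⁻¹ = [[−2, 40], [−1, 24]] · [[−3, 5], [−1, 2]] = [[−34, 70], [−21, 43]].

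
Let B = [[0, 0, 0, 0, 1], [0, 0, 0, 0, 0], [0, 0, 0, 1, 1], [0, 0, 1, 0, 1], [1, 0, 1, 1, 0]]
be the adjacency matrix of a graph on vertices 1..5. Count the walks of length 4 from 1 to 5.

The number of length-4 walks from vertex 1 to vertex 5 is entry (1,5) of B⁴, where B is the adjacency matrix.
B² = [[1, 0, 1, 1, 0], [0, 0, 0, 0, 0], [1, 0, 2, 1, 1], [1, 0, 1, 2, 1], [0, 0, 1, 1, 3]]
B³ = [[0, 0, 1, 1, 3], [0, 0, 0, 0, 0], [1, 0, 2, 3, 4], [1, 0, 3, 2, 4], [3, 0, 4, 4, 2]]
B⁴ = [[3, 0, 4, 4, 2], [0, 0, 0, 0, 0], [4, 0, 7, 6, 6], [4, 0, 6, 7, 6], [2, 0, 6, 6, 11]]

2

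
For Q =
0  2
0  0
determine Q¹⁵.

[[0, 0], [0, 0]]

Q is strictly triangular, hence nilpotent: Q² = 0, so Q¹⁵ = 0.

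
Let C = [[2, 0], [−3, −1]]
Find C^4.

tr C = 1 and det C = −2, so the characteristic polynomial is λ² − (1)λ + (−2) with roots 2 and −1.
Eigenvectors give P = [[−1, 0], [1, 1]] with P⁻¹ = [[−1, 0], [1, 1]], and C = P·diag(2, −1)·P⁻¹.
Then C^4 = P·diag(16, 1)·P⁻¹ = [[−16, 0], [16, 1]] · [[−1, 0], [1, 1]] = [[16, 0], [−15, 1]].

[[16, 0], [−15, 1]]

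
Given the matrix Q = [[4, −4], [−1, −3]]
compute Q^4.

Q^2 = [[20, −4], [−1, 13]]
Q^3 = [[84, −68], [−17, −35]]
Q^4 = [[404, −132], [−33, 173]]

[[404, −132], [−33, 173]]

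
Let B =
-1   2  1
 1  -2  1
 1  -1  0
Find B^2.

[[4, -7, 1], [-2, 5, -1], [-2, 4, 0]]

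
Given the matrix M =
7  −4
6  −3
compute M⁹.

tr M = 4 and det M = 3, so the characteristic polynomial is λ² − (4)λ + (3) with roots 1 and 3.
Eigenvectors give P = [[−2, 1], [−3, 1]] with P⁻¹ = [[1, −1], [3, −2]], and M = P·diag(1, 3)·P⁻¹.
Then M⁹ = P·diag(1, 19683)·P⁻¹ = [[−2, 19683], [−3, 19683]] · [[1, −1], [3, −2]] = [[59047, −39364], [59046, −39363]].

[[59047, −39364], [59046, −39363]]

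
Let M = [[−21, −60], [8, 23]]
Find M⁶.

tr M = 2 and det M = −3, so the characteristic polynomial is λ² − (2)λ + (−3) with roots −1 and 3.
Eigenvectors give P = [[−3, 5], [1, −2]] with P⁻¹ = [[−2, −5], [−1, −3]], and M = P·diag(−1, 3)·P⁻¹.
Then M⁶ = P·diag(1, 729)·P⁻¹ = [[−3, 3645], [1, −1458]] · [[−2, −5], [−1, −3]] = [[−3639, −10920], [1456, 4369]].

[[−3639, −10920], [1456, 4369]]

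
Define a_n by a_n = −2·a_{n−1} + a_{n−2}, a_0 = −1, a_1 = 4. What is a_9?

With companion matrix B = [[−2, 1], [1, 0]], [a_n, a_{n−1}]ᵀ = B·[a_{n−1}, a_{n−2}]ᵀ, so [a_9, a_8]ᵀ = B⁸·[a_1, a_0]ᵀ.
B⁸ = [[985, −408], [−408, 169]], giving [a_9, a_8]ᵀ = [[4348], [−1801]].

4348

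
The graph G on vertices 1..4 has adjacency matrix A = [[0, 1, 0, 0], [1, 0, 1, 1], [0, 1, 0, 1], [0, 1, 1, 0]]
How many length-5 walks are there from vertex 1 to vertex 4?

The number of length-5 walks from vertex 1 to vertex 4 is entry (1,4) of A⁵, where A is the adjacency matrix.
A² = [[1, 0, 1, 1], [0, 3, 1, 1], [1, 1, 2, 1], [1, 1, 1, 2]]
A³ = [[0, 3, 1, 1], [3, 2, 4, 4], [1, 4, 2, 3], [1, 4, 3, 2]]
A⁴ = [[3, 2, 4, 4], [2, 11, 6, 6], [4, 6, 7, 6], [4, 6, 6, 7]]
A⁵ = [[2, 11, 6, 6], [11, 14, 17, 17], [6, 17, 12, 13], [6, 17, 13, 12]]

6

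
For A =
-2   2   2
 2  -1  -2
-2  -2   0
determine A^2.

[[4, -10, -8], [-2, 9, 6], [0, -2, 0]]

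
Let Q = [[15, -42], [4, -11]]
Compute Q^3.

[[183, -546], [52, -155]]

tr Q = 4 and det Q = 3, so the characteristic polynomial is λ² − (4)λ + (3) with roots 1 and 3.
Eigenvectors give P = [[-3, 7], [-1, 2]] with P⁻¹ = [[2, -7], [1, -3]], and Q = P·diag(1, 3)·P⁻¹.
Then Q^3 = P·diag(1, 27)·P⁻¹ = [[-3, 189], [-1, 54]] · [[2, -7], [1, -3]] = [[183, -546], [52, -155]].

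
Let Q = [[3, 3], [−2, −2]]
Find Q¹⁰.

[[3, 3], [−2, −2]]

Q² = Q (a projection; rank 1, trace 1), so Q¹⁰ = Q.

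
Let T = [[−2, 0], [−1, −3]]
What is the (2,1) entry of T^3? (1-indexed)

tr T = −5 and det T = 6, so the characteristic polynomial is λ² − (−5)λ + (6) with roots −2 and −3.
Eigenvectors give P = [[−1, 0], [1, 1]] with P⁻¹ = [[−1, 0], [1, 1]], and T = P·diag(−2, −3)·P⁻¹.
Then T^3 = P·diag(−8, −27)·P⁻¹ = [[8, 0], [−8, −27]] · [[−1, 0], [1, 1]] = [[−8, 0], [−19, −27]].

−19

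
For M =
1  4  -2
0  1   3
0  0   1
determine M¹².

[[1, 48, 768], [0, 1, 36], [0, 0, 1]]

M = I + N where N = [[0, 4, -2], [0, 0, 3], [0, 0, 0]] is strictly upper-triangular, so N³ = 0.
(I + N)¹² = I + 12·N + 66·N² = [[1, 48, 768], [0, 1, 36], [0, 0, 1]].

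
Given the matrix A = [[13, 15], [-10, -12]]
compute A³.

[[97, 105], [-70, -78]]

tr A = 1 and det A = -6, so the characteristic polynomial is λ² − (1)λ + (-6) with roots 3 and -2.
Eigenvectors give P = [[3, -1], [-2, 1]] with P⁻¹ = [[1, 1], [2, 3]], and A = P·diag(3, -2)·P⁻¹.
Then A³ = P·diag(27, -8)·P⁻¹ = [[81, 8], [-54, -8]] · [[1, 1], [2, 3]] = [[97, 105], [-70, -78]].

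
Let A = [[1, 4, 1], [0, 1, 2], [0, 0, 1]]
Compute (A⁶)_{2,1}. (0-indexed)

A = I + N where N = [[0, 4, 1], [0, 0, 2], [0, 0, 0]] is strictly upper-triangular, so N³ = 0.
(I + N)⁶ = I + 6·N + 15·N² = [[1, 24, 126], [0, 1, 12], [0, 0, 1]].

0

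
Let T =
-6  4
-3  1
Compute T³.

[[-84, 76], [-57, 49]]

tr T = -5 and det T = 6, so the characteristic polynomial is λ² − (-5)λ + (6) with roots -3 and -2.
Eigenvectors give P = [[4, 1], [3, 1]] with P⁻¹ = [[1, -1], [-3, 4]], and T = P·diag(-3, -2)·P⁻¹.
Then T³ = P·diag(-27, -8)·P⁻¹ = [[-108, -8], [-81, -8]] · [[1, -1], [-3, 4]] = [[-84, 76], [-57, 49]].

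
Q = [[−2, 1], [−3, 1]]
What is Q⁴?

[[−2, 1], [−3, 1]]

Q² = [[1, −1], [3, −2]]
Q³ = [[1, 0], [0, 1]]
Q⁴ = [[−2, 1], [−3, 1]]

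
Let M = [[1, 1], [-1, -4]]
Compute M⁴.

[[-9, -45], [45, 216]]

M² = [[0, -3], [3, 15]]
M³ = [[3, 12], [-12, -57]]
M⁴ = [[-9, -45], [45, 216]]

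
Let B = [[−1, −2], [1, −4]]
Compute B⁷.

tr B = −5 and det B = 6, so the characteristic polynomial is λ² − (−5)λ + (6) with roots −2 and −3.
Eigenvectors give P = [[2, 1], [1, 1]] with P⁻¹ = [[1, −1], [−1, 2]], and B = P·diag(−2, −3)·P⁻¹.
Then B⁷ = P·diag(−128, −2187)·P⁻¹ = [[−256, −2187], [−128, −2187]] · [[1, −1], [−1, 2]] = [[1931, −4118], [2059, −4246]].

[[1931, −4118], [2059, −4246]]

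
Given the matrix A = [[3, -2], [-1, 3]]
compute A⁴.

A² = [[11, -12], [-6, 11]]
A³ = [[45, -58], [-29, 45]]
A⁴ = [[193, -264], [-132, 193]]

[[193, -264], [-132, 193]]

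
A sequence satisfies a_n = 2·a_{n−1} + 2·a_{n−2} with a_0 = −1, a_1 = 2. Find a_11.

With companion matrix Q = [[2, 2], [1, 0]], [a_n, a_{n−1}]ᵀ = Q·[a_{n−1}, a_{n−2}]ᵀ, so [a_11, a_10]ᵀ = Q¹⁰·[a_1, a_0]ᵀ.
Q¹⁰ = [[18272, 13376], [6688, 4896]], giving [a_11, a_10]ᵀ = [[23168], [8480]].

23168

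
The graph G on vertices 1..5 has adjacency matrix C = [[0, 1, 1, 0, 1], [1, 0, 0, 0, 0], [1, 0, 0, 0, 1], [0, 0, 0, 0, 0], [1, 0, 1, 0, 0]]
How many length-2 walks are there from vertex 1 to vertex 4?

The number of length-2 walks from vertex 1 to vertex 4 is entry (1,4) of C^2, where C is the adjacency matrix.
C^2 = [[3, 0, 1, 0, 1], [0, 1, 1, 0, 1], [1, 1, 2, 0, 1], [0, 0, 0, 0, 0], [1, 1, 1, 0, 2]]

0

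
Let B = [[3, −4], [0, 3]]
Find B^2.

[[9, −24], [0, 9]]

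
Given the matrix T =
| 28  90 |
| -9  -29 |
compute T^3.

tr T = -1 and det T = -2, so the characteristic polynomial is λ² − (-1)λ + (-2) with roots 1 and -2.
Eigenvectors give P = [[-10, -3], [3, 1]] with P⁻¹ = [[-1, -3], [3, 10]], and T = P·diag(1, -2)·P⁻¹.
Then T^3 = P·diag(1, -8)·P⁻¹ = [[-10, 24], [3, -8]] · [[-1, -3], [3, 10]] = [[82, 270], [-27, -89]].

[[82, 270], [-27, -89]]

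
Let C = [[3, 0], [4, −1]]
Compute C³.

tr C = 2 and det C = −3, so the characteristic polynomial is λ² − (2)λ + (−3) with roots −1 and 3.
Eigenvectors give P = [[0, 1], [−1, 1]] with P⁻¹ = [[1, −1], [1, 0]], and C = P·diag(−1, 3)·P⁻¹.
Then C³ = P·diag(−1, 27)·P⁻¹ = [[0, 27], [1, 27]] · [[1, −1], [1, 0]] = [[27, 0], [28, −1]].

[[27, 0], [28, −1]]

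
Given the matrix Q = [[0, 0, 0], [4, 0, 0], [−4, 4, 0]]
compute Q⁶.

Q is strictly triangular, hence nilpotent: Q³ = 0, so Q⁶ = 0.

[[0, 0, 0], [0, 0, 0], [0, 0, 0]]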